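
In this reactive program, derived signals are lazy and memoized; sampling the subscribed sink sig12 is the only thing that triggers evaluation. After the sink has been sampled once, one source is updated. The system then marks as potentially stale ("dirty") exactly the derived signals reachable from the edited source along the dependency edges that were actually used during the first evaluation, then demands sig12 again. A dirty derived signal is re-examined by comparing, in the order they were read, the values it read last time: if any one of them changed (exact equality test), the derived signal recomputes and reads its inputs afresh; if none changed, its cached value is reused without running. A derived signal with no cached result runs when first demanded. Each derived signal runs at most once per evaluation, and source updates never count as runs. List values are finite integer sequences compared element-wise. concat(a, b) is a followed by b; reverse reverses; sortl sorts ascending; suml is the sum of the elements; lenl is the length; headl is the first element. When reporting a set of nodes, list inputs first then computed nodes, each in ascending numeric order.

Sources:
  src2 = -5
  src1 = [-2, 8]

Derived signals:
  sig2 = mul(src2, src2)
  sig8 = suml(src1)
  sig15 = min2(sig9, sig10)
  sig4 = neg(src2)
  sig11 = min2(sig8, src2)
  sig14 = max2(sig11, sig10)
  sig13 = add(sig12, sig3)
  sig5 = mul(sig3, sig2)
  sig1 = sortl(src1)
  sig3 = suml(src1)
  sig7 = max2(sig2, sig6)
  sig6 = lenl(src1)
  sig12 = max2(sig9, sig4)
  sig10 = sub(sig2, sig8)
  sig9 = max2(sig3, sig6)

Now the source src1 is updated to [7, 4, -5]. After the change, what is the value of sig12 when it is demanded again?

First demand of the output computes:
  sig3 = suml([-2, 8]) = 6
  sig4 = neg(-5) = 5
  sig6 = lenl([-2, 8]) = 2
  sig9 = max2(6, 2) = 6
  sig12 = max2(6, 5) = 6

After the edit, cleaning proceeds:
  sig3: a read changed (src1 [-2, 8]->[7, 4, -5]) — executes, giving 6 — identical to its old value.
  sig6: a read changed (src1 [-2, 8]->[7, 4, -5]) — executes, giving 3.
  sig9: a read changed (sig6 2->3) — executes, giving 6 — identical to its old value.
  sig12: dirty, but its reads are unchanged (sig9 unchanged, sig4 unchanged); cached 6 stands.

Note where the cutoff bites: sig12 is checked, finds nothing changed, and keeps its cache.

Demanding sig12 again yields 6.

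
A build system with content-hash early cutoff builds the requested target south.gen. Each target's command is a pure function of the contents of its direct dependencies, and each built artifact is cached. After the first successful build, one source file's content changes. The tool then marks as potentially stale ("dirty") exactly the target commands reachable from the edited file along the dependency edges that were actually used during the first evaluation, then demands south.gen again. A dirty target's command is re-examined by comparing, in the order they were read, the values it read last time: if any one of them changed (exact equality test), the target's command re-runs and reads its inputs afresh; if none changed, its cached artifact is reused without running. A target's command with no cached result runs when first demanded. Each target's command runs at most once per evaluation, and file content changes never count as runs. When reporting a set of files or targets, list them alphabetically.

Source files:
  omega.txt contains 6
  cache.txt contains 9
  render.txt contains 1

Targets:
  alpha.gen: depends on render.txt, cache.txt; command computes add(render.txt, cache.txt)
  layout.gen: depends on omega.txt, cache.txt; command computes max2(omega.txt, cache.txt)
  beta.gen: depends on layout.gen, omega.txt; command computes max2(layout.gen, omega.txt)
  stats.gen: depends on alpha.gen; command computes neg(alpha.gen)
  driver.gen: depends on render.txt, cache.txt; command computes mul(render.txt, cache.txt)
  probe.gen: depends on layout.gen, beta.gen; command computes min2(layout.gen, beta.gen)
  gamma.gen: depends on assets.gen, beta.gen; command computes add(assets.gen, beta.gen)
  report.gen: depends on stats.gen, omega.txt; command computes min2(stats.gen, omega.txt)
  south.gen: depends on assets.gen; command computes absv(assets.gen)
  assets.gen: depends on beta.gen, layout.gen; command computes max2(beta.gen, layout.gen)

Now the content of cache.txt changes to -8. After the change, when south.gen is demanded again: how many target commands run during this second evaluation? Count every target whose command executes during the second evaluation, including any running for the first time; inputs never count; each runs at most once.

First evaluation (everything demanded from the output):
  layout.gen = max2(6, 9) = 9
  beta.gen = max2(9, 6) = 9
  assets.gen = max2(9, 9) = 9
  south.gen = absv(9) = 9

Propagation after the edit:
  layout.gen: runs — cache.txt 9->-8; result 6.
  beta.gen: runs — layout.gen 9->6; result 6.
  assets.gen: runs — beta.gen 9->6; layout.gen 9->6; result 6.
  south.gen: runs — assets.gen 9->6; result 6.

Target commands that run: assets.gen, beta.gen, layout.gen, south.gen — 4 in total.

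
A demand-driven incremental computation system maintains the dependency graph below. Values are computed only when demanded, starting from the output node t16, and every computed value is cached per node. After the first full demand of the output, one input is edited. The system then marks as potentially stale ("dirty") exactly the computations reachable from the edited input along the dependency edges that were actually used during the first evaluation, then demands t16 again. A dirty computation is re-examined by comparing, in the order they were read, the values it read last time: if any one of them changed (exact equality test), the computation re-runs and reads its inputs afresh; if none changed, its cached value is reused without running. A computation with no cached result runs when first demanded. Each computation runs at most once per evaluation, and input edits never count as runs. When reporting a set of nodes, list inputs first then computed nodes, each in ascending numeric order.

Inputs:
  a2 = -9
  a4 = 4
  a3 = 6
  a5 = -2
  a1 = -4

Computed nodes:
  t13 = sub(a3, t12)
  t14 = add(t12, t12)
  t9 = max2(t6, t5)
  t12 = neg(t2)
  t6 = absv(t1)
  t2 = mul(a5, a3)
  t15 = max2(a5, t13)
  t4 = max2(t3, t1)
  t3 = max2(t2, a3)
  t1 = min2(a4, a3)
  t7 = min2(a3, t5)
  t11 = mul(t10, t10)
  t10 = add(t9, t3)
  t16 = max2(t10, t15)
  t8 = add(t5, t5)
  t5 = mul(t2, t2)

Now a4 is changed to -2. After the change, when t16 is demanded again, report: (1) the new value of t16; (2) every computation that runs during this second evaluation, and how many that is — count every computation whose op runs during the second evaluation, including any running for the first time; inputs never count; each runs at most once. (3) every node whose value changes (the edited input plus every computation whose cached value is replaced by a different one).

First evaluation (everything demanded from the output):
  t1 = min2(4, 6) = 4
  t2 = mul(-2, 6) = -12
  t3 = max2(-12, 6) = 6
  t5 = mul(-12, -12) = 144
  t6 = absv(4) = 4
  t9 = max2(4, 144) = 144
  t10 = add(144, 6) = 150
  t12 = neg(-12) = 12
  t13 = sub(6, 12) = -6
  t15 = max2(-2, -6) = -2
  t16 = max2(150, -2) = 150

Propagation after the edit:
  t1: runs — a4 4->-2; result -2.
  t6: runs — t1 4->-2; result 2.
  t9: runs — t6 4->2; result 144 (same value as before).
  t10: checked — values it read are unchanged (t9 unchanged, t3 unchanged); reused cached 150 without running.
  t16: checked — values it read are unchanged (t10 unchanged, t15 unchanged); reused cached 150 without running.

Key observation: the change is absorbed at t9 — it re-runs but produces the same value, and the output's value is unchanged.

New value of t16: 150.
Computations that run: t1, t6, t9 — 3 in total.
Values that change: a4, t1, t6.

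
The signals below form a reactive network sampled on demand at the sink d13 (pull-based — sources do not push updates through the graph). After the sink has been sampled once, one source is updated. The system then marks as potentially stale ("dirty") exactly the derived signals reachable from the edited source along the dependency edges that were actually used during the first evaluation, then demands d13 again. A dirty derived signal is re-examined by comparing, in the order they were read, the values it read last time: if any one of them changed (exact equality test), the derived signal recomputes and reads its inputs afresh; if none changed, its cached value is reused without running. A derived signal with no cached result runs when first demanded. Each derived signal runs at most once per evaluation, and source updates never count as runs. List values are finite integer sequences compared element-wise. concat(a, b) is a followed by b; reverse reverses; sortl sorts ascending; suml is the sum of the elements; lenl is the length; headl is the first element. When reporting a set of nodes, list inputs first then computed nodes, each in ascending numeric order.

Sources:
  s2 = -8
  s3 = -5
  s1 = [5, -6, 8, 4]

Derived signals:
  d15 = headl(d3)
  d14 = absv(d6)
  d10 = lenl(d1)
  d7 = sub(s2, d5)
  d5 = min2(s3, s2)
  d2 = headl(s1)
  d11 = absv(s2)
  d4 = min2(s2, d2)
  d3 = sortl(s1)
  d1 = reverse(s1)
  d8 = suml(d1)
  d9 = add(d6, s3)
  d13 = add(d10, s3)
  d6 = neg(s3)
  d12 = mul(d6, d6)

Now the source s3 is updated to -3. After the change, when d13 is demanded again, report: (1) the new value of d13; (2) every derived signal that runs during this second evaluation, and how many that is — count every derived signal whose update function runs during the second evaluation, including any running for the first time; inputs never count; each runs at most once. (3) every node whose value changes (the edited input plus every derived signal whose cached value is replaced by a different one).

Initial pass — values computed on the first demand:
  d1 = reverse([5, -6, 8, 4]) = [4, 8, -6, 5]
  d10 = lenl([4, 8, -6, 5]) = 4
  d13 = add(4, -5) = -1

Second demand — change propagation:
  d13: re-runs because s3 -5->-3; new result 1.

d13 now evaluates to 1.
Run set: d13 (1 run).
Changed values: s3, d13.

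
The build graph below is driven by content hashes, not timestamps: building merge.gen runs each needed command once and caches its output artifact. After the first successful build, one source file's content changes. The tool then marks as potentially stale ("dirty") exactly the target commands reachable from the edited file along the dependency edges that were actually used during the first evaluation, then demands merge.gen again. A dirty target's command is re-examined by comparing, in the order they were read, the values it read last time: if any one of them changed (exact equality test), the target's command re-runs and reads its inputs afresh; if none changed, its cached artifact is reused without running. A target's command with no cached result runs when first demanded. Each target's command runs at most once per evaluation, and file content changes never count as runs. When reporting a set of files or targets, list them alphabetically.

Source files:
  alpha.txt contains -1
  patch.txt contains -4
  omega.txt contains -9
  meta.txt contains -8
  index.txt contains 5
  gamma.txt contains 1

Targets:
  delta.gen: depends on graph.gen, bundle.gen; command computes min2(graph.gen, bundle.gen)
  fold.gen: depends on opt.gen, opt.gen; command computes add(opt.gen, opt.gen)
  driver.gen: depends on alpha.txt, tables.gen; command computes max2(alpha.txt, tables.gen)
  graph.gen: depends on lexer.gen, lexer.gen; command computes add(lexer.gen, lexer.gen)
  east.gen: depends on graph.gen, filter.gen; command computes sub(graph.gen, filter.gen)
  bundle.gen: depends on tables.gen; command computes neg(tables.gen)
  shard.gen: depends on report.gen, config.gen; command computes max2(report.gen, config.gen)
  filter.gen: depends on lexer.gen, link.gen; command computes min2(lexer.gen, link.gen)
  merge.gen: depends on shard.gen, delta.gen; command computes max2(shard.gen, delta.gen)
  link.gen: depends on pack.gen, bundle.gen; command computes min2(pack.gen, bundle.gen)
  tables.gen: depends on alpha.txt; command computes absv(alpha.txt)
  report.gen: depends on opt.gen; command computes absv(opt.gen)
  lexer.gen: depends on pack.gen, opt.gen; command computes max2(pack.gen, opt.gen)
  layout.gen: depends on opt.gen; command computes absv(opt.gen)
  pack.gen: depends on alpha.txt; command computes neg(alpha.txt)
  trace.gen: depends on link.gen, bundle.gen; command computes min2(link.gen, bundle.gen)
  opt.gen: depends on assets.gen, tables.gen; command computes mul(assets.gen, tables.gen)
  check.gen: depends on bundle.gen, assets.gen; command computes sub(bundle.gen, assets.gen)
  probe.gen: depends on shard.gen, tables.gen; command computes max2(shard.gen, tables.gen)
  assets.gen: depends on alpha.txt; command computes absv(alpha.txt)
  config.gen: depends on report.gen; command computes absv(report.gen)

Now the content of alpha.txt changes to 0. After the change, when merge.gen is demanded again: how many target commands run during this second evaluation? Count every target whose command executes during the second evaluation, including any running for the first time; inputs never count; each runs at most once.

Initial pass — values computed on the first demand:
  assets.gen = absv(-1) = 1
  pack.gen = neg(-1) = 1
  tables.gen = absv(-1) = 1
  bundle.gen = neg(1) = -1
  opt.gen = mul(1, 1) = 1
  lexer.gen = max2(1, 1) = 1
  graph.gen = add(1, 1) = 2
  delta.gen = min2(2, -1) = -1
  report.gen = absv(1) = 1
  config.gen = absv(1) = 1
  shard.gen = max2(1, 1) = 1
  merge.gen = max2(1, -1) = 1

Second demand — change propagation:
  assets.gen: re-runs because alpha.txt -1->0; new result 0.
  pack.gen: re-runs because alpha.txt -1->0; new result 0.
  tables.gen: re-runs because alpha.txt -1->0; new result 0.
  bundle.gen: re-runs because tables.gen 1->0; new result 0.
  opt.gen: re-runs because assets.gen 1->0; tables.gen 1->0; new result 0.
  lexer.gen: re-runs because pack.gen 1->0; opt.gen 1->0; new result 0.
  graph.gen: re-runs because lexer.gen 1->0; lexer.gen 1->0; new result 0.
  delta.gen: re-runs because graph.gen 2->0; bundle.gen -1->0; new result 0.
  report.gen: re-runs because opt.gen 1->0; new result 0.
  config.gen: re-runs because report.gen 1->0; new result 0.
  shard.gen: re-runs because report.gen 1->0; config.gen 1->0; new result 0.
  merge.gen: re-runs because shard.gen 1->0; delta.gen -1->0; new result 0.

Run set: assets.gen, bundle.gen, config.gen, delta.gen, graph.gen, lexer.gen, merge.gen, opt.gen, pack.gen, report.gen, shard.gen, tables.gen (12 run).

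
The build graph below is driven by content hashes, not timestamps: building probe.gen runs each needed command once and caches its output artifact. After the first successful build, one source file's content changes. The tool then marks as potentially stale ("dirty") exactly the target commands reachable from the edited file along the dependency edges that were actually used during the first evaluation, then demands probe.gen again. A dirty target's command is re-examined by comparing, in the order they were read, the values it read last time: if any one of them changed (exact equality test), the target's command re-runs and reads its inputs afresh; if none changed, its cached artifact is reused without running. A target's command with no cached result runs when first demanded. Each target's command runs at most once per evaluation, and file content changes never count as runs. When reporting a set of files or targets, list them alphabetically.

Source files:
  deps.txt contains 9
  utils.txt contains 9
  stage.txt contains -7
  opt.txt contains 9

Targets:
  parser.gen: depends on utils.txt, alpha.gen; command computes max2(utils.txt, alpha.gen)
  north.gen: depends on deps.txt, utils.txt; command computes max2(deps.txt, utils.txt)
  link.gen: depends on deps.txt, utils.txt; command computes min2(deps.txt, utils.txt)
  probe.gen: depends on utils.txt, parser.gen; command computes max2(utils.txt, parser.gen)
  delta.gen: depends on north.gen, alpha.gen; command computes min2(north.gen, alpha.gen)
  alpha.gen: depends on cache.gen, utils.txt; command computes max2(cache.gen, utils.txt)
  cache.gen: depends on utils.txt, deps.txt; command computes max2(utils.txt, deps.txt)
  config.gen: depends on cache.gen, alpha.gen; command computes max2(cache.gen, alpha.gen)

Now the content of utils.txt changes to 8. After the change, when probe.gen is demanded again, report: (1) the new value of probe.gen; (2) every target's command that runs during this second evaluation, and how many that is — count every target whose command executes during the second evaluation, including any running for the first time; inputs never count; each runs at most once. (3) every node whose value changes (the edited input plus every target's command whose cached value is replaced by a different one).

probe.gen now evaluates to 9.
Run set: alpha.gen, cache.gen, parser.gen, probe.gen (4 run).
Changed values: utils.txt.

Initial pass — values computed on the first demand:
  cache.gen = max2(9, 9) = 9
  alpha.gen = max2(9, 9) = 9
  parser.gen = max2(9, 9) = 9
  probe.gen = max2(9, 9) = 9

Second demand — change propagation:
  cache.gen: re-runs because utils.txt 9->8; new result 9 (unchanged).
  alpha.gen: re-runs because utils.txt 9->8; new result 9 (unchanged).
  parser.gen: re-runs because utils.txt 9->8; new result 9 (unchanged).
  probe.gen: re-runs because utils.txt 9->8; new result 9 (unchanged).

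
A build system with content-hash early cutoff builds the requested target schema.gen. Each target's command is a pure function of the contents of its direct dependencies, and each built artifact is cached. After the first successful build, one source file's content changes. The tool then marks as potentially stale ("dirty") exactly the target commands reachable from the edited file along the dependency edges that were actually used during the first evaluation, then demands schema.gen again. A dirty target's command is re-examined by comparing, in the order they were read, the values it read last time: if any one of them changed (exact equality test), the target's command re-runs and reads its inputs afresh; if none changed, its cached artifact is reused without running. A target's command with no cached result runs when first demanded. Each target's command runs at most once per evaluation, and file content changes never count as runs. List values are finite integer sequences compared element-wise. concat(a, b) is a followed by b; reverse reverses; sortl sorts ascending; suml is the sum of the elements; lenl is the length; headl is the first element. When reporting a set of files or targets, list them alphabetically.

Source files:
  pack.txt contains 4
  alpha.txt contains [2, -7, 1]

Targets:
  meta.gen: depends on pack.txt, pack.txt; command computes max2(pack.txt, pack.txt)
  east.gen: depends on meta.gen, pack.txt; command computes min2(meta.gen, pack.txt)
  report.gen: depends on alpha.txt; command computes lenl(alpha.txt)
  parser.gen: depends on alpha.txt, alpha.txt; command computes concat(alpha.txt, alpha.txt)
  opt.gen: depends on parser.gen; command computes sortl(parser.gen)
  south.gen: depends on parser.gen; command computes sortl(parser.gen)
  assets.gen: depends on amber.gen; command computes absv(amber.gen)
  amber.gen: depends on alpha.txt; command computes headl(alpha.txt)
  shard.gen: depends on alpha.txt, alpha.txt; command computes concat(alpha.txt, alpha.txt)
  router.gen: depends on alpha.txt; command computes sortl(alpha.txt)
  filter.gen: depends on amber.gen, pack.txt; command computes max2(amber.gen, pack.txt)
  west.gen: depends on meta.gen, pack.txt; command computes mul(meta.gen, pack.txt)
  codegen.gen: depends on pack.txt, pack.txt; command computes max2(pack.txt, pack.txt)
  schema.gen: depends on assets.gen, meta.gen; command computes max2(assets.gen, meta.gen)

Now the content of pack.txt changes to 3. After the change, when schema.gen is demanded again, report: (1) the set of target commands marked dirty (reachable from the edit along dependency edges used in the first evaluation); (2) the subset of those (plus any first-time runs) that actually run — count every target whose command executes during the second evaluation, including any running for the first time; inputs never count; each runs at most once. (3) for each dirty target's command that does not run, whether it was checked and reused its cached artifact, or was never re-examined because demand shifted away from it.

First evaluation (everything demanded from the output):
  amber.gen = headl([2, -7, 1]) = 2
  assets.gen = absv(2) = 2
  meta.gen = max2(4, 4) = 4
  schema.gen = max2(2, 4) = 4

Propagation after the edit:
  meta.gen: runs — pack.txt 4->3; pack.txt 4->3; result 3.
  schema.gen: runs — meta.gen 4->3; result 3.

Marked dirty: meta.gen, schema.gen.
Target commands that run: meta.gen, schema.gen — 2 in total.
Every dirty target's command ran.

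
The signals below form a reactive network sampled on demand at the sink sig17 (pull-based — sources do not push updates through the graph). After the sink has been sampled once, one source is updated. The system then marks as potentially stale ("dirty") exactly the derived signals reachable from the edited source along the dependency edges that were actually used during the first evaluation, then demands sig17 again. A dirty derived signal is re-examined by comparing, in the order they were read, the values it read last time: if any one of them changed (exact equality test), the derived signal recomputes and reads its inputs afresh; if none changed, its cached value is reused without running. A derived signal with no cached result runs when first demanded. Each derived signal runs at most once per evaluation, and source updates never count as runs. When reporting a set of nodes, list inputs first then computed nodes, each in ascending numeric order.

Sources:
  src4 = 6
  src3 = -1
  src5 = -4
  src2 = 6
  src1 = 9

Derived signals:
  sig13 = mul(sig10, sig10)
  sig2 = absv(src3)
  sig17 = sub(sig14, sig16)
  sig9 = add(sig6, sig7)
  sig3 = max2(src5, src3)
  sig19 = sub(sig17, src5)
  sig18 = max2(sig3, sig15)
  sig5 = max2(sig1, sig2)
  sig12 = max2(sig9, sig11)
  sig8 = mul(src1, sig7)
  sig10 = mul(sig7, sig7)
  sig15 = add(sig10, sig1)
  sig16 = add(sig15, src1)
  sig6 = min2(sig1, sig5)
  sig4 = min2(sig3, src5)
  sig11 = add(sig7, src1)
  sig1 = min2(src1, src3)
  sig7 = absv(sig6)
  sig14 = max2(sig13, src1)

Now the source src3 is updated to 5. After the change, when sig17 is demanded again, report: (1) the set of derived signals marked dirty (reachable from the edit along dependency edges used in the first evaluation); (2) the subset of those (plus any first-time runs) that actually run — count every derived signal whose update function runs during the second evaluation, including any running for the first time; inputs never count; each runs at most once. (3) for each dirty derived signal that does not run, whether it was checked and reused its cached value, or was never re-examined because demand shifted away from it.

Initial pass — values computed on the first demand:
  sig1 = min2(9, -1) = -1
  sig2 = absv(-1) = 1
  sig5 = max2(-1, 1) = 1
  sig6 = min2(-1, 1) = -1
  sig7 = absv(-1) = 1
  sig10 = mul(1, 1) = 1
  sig13 = mul(1, 1) = 1
  sig14 = max2(1, 9) = 9
  sig15 = add(1, -1) = 0
  sig16 = add(0, 9) = 9
  sig17 = sub(9, 9) = 0

Second demand — change propagation:
  sig1: re-runs because src3 -1->5; new result 5.
  sig2: re-runs because src3 -1->5; new result 5.
  sig5: re-runs because sig1 -1->5; sig2 1->5; new result 5.
  sig6: re-runs because sig1 -1->5; sig5 1->5; new result 5.
  sig7: re-runs because sig6 -1->5; new result 5.
  sig10: re-runs because sig7 1->5; sig7 1->5; new result 25.
  sig13: re-runs because sig10 1->25; sig10 1->25; new result 625.
  sig14: re-runs because sig13 1->625; new result 625.
  sig15: re-runs because sig10 1->25; sig1 -1->5; new result 30.
  sig16: re-runs because sig15 0->30; new result 39.
  sig17: re-runs because sig14 9->625; sig16 9->39; new result 586.

Dirty set: sig1, sig2, sig5, sig6, sig7, sig10, sig13, sig14, sig15, sig16, sig17.
Run set: sig1, sig2, sig5, sig6, sig7, sig10, sig13, sig14, sig15, sig16, sig17 (11 run).
All dirty derived signals ended up running.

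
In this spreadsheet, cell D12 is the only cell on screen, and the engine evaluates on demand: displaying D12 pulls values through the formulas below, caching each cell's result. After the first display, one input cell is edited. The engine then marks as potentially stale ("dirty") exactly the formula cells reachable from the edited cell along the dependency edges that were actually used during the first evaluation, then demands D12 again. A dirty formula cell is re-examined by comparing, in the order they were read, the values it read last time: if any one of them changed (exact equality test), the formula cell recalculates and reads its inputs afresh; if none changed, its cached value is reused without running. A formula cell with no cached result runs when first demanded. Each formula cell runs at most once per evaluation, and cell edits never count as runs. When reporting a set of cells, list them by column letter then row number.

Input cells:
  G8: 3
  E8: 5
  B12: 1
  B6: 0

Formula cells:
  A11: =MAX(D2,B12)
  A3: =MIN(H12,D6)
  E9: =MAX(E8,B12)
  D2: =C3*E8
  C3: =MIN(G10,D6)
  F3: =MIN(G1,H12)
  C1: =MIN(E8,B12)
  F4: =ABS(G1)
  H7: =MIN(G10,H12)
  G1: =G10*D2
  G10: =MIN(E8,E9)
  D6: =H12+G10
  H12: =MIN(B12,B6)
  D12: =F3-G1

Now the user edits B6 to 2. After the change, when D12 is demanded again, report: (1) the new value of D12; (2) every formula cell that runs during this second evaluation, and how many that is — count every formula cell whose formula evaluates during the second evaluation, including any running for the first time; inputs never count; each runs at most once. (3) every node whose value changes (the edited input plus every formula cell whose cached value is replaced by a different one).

Initial pass — values computed on the first demand:
  E9 = MAX(5, 1) = 5
  G10 = MIN(5, 5) = 5
  H12 = MIN(1, 0) = 0
  D6 = 0 + 5 = 5
  C3 = MIN(5, 5) = 5
  D2 = 5 * 5 = 25
  G1 = 5 * 25 = 125
  F3 = MIN(125, 0) = 0
  D12 = 0 - 125 = -125

Second demand — change propagation:
  H12: re-runs because B6 0->2; new result 1.
  D6: re-runs because H12 0->1; new result 6.
  C3: re-runs because D6 5->6; new result 5 (unchanged).
  D2: re-examined; everything it read last time is the same (C3 unchanged, E8 unchanged) — cache 25 kept, no run.
  G1: re-examined; everything it read last time is the same (G10 unchanged, D2 unchanged) — cache 125 kept, no run.
  F3: re-runs because H12 0->1; new result 1.
  D12: re-runs because F3 0->1; new result -124.

The important point: at D2 every value read last time is unchanged, so the dirty flag clears without a run.

D12 now evaluates to -124.
Run set: C3, D6, D12, F3, H12 (5 run).
Changed values: B6, D6, D12, F3, H12.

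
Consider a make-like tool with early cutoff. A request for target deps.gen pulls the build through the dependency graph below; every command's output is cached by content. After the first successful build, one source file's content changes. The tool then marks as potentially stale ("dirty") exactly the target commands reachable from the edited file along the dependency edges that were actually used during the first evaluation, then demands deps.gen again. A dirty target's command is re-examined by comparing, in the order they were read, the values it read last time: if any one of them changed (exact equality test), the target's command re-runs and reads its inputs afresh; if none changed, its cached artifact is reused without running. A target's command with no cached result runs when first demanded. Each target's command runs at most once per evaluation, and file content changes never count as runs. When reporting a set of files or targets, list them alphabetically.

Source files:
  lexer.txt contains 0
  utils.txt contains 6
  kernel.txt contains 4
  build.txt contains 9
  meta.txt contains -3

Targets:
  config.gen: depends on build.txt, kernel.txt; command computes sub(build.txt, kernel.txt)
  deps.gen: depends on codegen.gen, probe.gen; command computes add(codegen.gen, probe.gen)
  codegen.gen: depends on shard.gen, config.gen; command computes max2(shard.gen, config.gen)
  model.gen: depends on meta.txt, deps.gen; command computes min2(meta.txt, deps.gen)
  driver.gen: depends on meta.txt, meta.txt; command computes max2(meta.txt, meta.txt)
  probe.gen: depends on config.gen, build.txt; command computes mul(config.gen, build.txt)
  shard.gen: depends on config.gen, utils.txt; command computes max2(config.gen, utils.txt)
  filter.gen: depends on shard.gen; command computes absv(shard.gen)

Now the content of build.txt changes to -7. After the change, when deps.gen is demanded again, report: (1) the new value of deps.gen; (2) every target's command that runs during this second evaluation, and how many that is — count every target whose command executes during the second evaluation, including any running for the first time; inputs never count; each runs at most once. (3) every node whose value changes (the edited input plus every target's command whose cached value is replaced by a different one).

Demanding deps.gen again yields 83.
5 target commands run: codegen.gen, config.gen, deps.gen, probe.gen, shard.gen.
The nodes whose values change: build.txt, config.gen, deps.gen, probe.gen.

First demand of the output computes:
  config.gen = sub(9, 4) = 5
  probe.gen = mul(5, 9) = 45
  shard.gen = max2(5, 6) = 6
  codegen.gen = max2(6, 5) = 6
  deps.gen = add(6, 45) = 51

After the edit, cleaning proceeds:
  config.gen: a read changed (build.txt 9->-7) — executes, giving -11.
  probe.gen: a read changed (config.gen 5->-11; build.txt 9->-7) — executes, giving 77.
  shard.gen: a read changed (config.gen 5->-11) — executes, giving 6 — identical to its old value.
  codegen.gen: a read changed (config.gen 5->-11) — executes, giving 6 — identical to its old value.
  deps.gen: a read changed (probe.gen 45->77) — executes, giving 83.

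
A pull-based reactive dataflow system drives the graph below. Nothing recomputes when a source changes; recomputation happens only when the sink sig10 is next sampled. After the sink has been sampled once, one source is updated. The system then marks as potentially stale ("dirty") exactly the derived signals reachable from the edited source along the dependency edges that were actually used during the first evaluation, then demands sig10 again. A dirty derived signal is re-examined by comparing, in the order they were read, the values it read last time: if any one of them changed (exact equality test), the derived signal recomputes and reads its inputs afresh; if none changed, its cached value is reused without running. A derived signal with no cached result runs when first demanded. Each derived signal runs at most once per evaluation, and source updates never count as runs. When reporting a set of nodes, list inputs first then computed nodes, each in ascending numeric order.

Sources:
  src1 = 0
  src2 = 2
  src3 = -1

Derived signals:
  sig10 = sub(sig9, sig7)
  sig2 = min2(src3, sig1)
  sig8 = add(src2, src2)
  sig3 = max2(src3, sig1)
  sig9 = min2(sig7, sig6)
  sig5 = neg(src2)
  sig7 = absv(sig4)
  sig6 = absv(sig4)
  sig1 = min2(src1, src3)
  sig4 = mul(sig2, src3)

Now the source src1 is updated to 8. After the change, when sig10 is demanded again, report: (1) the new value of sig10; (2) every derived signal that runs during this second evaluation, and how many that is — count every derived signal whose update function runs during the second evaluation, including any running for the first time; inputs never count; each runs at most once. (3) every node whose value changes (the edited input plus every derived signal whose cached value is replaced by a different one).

New value of sig10: 0.
Derived signals that run: sig1 — 1 in total.
Values that change: src1.
Key observation: the change is absorbed at sig1 — it re-runs but produces the same value, and the output's value is unchanged.

First evaluation (everything demanded from the output):
  sig1 = min2(0, -1) = -1
  sig2 = min2(-1, -1) = -1
  sig4 = mul(-1, -1) = 1
  sig6 = absv(1) = 1
  sig7 = absv(1) = 1
  sig9 = min2(1, 1) = 1
  sig10 = sub(1, 1) = 0

Propagation after the edit:
  sig1: runs — src1 0->8; result -1 (same value as before).
  sig2: checked — values it read are unchanged (src3 unchanged, sig1 unchanged); reused cached -1 without running.
  sig4: checked — values it read are unchanged (sig2 unchanged, src3 unchanged); reused cached 1 without running.
  sig6: checked — values it read are unchanged (sig4 unchanged); reused cached 1 without running.
  sig7: checked — values it read are unchanged (sig4 unchanged); reused cached 1 without running.
  sig9: checked — values it read are unchanged (sig7 unchanged, sig6 unchanged); reused cached 1 without running.
  sig10: checked — values it read are unchanged (sig9 unchanged, sig7 unchanged); reused cached 0 without running.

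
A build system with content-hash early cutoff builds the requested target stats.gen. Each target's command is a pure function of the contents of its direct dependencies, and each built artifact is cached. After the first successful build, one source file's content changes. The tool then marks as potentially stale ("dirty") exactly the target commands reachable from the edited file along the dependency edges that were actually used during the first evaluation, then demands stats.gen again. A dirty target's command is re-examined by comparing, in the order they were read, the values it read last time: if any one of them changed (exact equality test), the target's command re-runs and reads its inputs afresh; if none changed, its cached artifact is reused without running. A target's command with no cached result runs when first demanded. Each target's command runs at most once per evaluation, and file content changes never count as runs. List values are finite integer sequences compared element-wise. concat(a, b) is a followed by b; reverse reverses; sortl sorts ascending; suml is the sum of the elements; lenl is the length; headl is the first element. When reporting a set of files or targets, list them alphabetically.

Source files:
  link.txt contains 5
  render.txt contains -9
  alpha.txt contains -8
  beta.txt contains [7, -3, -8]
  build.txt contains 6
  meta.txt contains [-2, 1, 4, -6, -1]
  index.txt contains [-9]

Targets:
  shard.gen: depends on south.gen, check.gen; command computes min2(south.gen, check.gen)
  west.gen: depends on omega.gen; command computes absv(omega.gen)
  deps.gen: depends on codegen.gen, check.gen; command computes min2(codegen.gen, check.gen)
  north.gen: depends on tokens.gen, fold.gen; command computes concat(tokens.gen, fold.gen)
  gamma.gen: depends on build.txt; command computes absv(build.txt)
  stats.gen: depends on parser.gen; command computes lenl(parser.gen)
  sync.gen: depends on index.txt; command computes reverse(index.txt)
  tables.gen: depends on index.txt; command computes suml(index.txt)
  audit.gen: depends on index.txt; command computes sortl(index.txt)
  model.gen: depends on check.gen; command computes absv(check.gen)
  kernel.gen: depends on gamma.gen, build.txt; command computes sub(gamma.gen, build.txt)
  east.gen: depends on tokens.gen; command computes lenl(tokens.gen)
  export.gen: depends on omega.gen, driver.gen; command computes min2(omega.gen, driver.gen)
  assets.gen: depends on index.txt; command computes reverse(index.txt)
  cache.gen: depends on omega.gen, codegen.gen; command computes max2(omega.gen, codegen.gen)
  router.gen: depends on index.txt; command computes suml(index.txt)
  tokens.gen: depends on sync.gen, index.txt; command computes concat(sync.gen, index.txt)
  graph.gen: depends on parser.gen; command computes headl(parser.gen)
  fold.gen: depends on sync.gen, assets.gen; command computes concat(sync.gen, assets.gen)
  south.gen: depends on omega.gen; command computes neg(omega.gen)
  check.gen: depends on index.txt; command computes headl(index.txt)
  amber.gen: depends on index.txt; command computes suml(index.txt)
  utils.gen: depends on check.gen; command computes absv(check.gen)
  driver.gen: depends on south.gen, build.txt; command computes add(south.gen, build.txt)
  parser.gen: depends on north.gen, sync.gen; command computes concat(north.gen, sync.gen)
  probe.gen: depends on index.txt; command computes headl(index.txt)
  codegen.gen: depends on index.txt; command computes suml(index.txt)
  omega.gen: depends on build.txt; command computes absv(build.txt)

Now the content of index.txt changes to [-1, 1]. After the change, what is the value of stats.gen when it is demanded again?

New value of stats.gen: 10.

First evaluation (everything demanded from the output):
  assets.gen = reverse([-9]) = [-9]
  sync.gen = reverse([-9]) = [-9]
  fold.gen = concat([-9], [-9]) = [-9, -9]
  tokens.gen = concat([-9], [-9]) = [-9, -9]
  north.gen = concat([-9, -9], [-9, -9]) = [-9, -9, -9, -9]
  parser.gen = concat([-9, -9, -9, -9], [-9]) = [-9, -9, -9, -9, -9]
  stats.gen = lenl([-9, -9, -9, -9, -9]) = 5

Propagation after the edit:
  assets.gen: runs — index.txt [-9]->[-1, 1]; result [1, -1].
  sync.gen: runs — index.txt [-9]->[-1, 1]; result [1, -1].
  fold.gen: runs — sync.gen [-9]->[1, -1]; assets.gen [-9]->[1, -1]; result [1, -1, 1, -1].
  tokens.gen: runs — sync.gen [-9]->[1, -1]; index.txt [-9]->[-1, 1]; result [1, -1, -1, 1].
  north.gen: runs — tokens.gen [-9, -9]->[1, -1, -1, 1]; fold.gen [-9, -9]->[1, -1, 1, -1]; result [1, -1, -1, 1, 1, -1, 1, -1].
  parser.gen: runs — north.gen [-9, -9, -9, -9]->[1, -1, -1, 1, 1, -1, 1, -1]; sync.gen [-9]->[1, -1]; result [1, -1, -1, 1, 1, -1, 1, -1, 1, -1].
  stats.gen: runs — parser.gen [-9, -9, -9, -9, -9]->[1, -1, -1, 1, 1, -1, 1, -1, 1, -1]; result 10.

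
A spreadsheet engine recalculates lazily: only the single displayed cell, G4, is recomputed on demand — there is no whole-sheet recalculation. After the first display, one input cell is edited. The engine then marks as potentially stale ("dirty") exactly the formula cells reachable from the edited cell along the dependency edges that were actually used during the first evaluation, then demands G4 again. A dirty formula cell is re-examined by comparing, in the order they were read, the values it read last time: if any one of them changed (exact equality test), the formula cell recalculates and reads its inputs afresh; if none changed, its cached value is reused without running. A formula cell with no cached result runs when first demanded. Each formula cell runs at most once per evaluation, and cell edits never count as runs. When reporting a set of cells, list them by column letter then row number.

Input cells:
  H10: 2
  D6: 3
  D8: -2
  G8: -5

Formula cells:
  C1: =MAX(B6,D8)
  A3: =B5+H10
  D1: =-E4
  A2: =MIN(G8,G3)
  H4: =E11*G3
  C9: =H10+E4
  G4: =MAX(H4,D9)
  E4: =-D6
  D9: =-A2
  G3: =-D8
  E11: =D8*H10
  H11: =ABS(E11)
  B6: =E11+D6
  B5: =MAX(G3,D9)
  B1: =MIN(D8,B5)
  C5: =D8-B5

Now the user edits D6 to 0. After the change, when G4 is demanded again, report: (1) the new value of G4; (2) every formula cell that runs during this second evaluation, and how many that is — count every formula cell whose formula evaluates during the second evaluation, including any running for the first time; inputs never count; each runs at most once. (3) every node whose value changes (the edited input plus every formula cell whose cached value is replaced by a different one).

New value of G4: 5.
Formula cells that run: none — 0 in total.
Values that change: D6.
Key observation: D6 is never demanded by the output, so the edit triggers no recomputation at all.

First evaluation (everything demanded from the output):
  E11 = -2 * 2 = -4
  G3 = -(-2) = 2
  A2 = MIN(-5, 2) = -5
  D9 = -(-5) = 5
  H4 = -4 * 2 = -8
  G4 = MAX(-8, 5) = 5

Propagation after the edit:
  D6 feeds no computation that the output demands — nothing is marked dirty and nothing runs.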